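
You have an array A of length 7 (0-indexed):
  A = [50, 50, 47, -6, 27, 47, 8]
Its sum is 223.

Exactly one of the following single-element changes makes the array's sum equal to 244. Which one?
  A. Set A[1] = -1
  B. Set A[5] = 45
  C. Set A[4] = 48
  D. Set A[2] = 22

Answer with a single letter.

Option A: A[1] 50->-1, delta=-51, new_sum=223+(-51)=172
Option B: A[5] 47->45, delta=-2, new_sum=223+(-2)=221
Option C: A[4] 27->48, delta=21, new_sum=223+(21)=244 <-- matches target
Option D: A[2] 47->22, delta=-25, new_sum=223+(-25)=198

Answer: C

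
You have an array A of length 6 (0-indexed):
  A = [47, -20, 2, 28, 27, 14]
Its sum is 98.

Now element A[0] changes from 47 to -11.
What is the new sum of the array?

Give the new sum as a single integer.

Old value at index 0: 47
New value at index 0: -11
Delta = -11 - 47 = -58
New sum = old_sum + delta = 98 + (-58) = 40

Answer: 40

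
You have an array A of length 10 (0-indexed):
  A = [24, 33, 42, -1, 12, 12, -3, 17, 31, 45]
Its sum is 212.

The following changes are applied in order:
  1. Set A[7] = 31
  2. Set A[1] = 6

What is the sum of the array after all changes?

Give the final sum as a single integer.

Answer: 199

Derivation:
Initial sum: 212
Change 1: A[7] 17 -> 31, delta = 14, sum = 226
Change 2: A[1] 33 -> 6, delta = -27, sum = 199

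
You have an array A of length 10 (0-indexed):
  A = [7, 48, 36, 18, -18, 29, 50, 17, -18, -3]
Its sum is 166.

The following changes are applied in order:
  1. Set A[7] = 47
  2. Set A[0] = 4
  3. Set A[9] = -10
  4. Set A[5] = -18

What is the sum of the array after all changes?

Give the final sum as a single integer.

Answer: 139

Derivation:
Initial sum: 166
Change 1: A[7] 17 -> 47, delta = 30, sum = 196
Change 2: A[0] 7 -> 4, delta = -3, sum = 193
Change 3: A[9] -3 -> -10, delta = -7, sum = 186
Change 4: A[5] 29 -> -18, delta = -47, sum = 139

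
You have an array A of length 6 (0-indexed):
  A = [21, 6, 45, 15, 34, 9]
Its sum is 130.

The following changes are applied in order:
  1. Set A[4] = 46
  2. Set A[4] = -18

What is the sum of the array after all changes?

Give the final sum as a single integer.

Initial sum: 130
Change 1: A[4] 34 -> 46, delta = 12, sum = 142
Change 2: A[4] 46 -> -18, delta = -64, sum = 78

Answer: 78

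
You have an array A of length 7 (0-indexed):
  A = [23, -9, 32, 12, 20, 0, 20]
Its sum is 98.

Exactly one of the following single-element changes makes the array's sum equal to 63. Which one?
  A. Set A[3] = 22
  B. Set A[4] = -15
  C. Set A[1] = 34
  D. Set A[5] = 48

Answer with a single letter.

Answer: B

Derivation:
Option A: A[3] 12->22, delta=10, new_sum=98+(10)=108
Option B: A[4] 20->-15, delta=-35, new_sum=98+(-35)=63 <-- matches target
Option C: A[1] -9->34, delta=43, new_sum=98+(43)=141
Option D: A[5] 0->48, delta=48, new_sum=98+(48)=146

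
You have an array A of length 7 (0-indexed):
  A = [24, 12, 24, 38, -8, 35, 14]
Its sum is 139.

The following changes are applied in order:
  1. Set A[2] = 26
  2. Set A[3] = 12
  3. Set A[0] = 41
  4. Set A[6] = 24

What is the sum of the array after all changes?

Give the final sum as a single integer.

Answer: 142

Derivation:
Initial sum: 139
Change 1: A[2] 24 -> 26, delta = 2, sum = 141
Change 2: A[3] 38 -> 12, delta = -26, sum = 115
Change 3: A[0] 24 -> 41, delta = 17, sum = 132
Change 4: A[6] 14 -> 24, delta = 10, sum = 142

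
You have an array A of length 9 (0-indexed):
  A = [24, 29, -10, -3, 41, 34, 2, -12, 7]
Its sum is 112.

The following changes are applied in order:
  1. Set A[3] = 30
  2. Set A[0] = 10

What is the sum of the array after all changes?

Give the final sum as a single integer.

Answer: 131

Derivation:
Initial sum: 112
Change 1: A[3] -3 -> 30, delta = 33, sum = 145
Change 2: A[0] 24 -> 10, delta = -14, sum = 131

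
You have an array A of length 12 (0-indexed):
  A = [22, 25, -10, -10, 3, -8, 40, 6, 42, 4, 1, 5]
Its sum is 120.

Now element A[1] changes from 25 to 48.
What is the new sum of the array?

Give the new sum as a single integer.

Answer: 143

Derivation:
Old value at index 1: 25
New value at index 1: 48
Delta = 48 - 25 = 23
New sum = old_sum + delta = 120 + (23) = 143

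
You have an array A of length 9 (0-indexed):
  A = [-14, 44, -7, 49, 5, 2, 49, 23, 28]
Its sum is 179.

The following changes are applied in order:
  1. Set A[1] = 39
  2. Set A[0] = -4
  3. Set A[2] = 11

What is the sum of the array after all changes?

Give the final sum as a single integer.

Initial sum: 179
Change 1: A[1] 44 -> 39, delta = -5, sum = 174
Change 2: A[0] -14 -> -4, delta = 10, sum = 184
Change 3: A[2] -7 -> 11, delta = 18, sum = 202

Answer: 202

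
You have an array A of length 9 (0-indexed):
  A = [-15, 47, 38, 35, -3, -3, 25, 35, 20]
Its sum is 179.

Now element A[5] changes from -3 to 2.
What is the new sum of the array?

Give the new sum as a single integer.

Answer: 184

Derivation:
Old value at index 5: -3
New value at index 5: 2
Delta = 2 - -3 = 5
New sum = old_sum + delta = 179 + (5) = 184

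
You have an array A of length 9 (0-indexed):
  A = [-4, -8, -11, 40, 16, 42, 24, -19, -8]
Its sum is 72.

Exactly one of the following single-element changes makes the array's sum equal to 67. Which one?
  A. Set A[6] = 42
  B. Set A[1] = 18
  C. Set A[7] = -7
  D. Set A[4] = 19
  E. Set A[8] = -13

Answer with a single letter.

Answer: E

Derivation:
Option A: A[6] 24->42, delta=18, new_sum=72+(18)=90
Option B: A[1] -8->18, delta=26, new_sum=72+(26)=98
Option C: A[7] -19->-7, delta=12, new_sum=72+(12)=84
Option D: A[4] 16->19, delta=3, new_sum=72+(3)=75
Option E: A[8] -8->-13, delta=-5, new_sum=72+(-5)=67 <-- matches target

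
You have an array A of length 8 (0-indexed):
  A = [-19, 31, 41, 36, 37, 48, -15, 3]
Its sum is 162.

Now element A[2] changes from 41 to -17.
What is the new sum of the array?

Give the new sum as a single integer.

Old value at index 2: 41
New value at index 2: -17
Delta = -17 - 41 = -58
New sum = old_sum + delta = 162 + (-58) = 104

Answer: 104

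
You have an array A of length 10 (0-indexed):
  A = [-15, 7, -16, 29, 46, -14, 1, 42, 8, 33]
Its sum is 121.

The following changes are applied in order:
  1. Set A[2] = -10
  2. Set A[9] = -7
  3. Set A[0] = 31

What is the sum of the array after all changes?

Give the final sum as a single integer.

Initial sum: 121
Change 1: A[2] -16 -> -10, delta = 6, sum = 127
Change 2: A[9] 33 -> -7, delta = -40, sum = 87
Change 3: A[0] -15 -> 31, delta = 46, sum = 133

Answer: 133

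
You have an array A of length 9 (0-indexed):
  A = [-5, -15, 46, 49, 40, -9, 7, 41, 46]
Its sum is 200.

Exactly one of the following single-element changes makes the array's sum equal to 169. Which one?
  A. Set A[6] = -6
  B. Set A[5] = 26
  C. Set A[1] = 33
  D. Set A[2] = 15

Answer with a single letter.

Option A: A[6] 7->-6, delta=-13, new_sum=200+(-13)=187
Option B: A[5] -9->26, delta=35, new_sum=200+(35)=235
Option C: A[1] -15->33, delta=48, new_sum=200+(48)=248
Option D: A[2] 46->15, delta=-31, new_sum=200+(-31)=169 <-- matches target

Answer: D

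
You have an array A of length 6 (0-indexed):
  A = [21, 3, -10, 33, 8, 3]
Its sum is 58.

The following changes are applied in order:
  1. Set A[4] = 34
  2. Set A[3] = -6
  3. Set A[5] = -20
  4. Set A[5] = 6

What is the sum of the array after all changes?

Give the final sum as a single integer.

Initial sum: 58
Change 1: A[4] 8 -> 34, delta = 26, sum = 84
Change 2: A[3] 33 -> -6, delta = -39, sum = 45
Change 3: A[5] 3 -> -20, delta = -23, sum = 22
Change 4: A[5] -20 -> 6, delta = 26, sum = 48

Answer: 48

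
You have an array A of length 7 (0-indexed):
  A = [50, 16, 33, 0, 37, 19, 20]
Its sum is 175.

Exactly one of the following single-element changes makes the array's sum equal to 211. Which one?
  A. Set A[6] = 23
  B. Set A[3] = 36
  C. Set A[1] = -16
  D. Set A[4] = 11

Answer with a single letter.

Option A: A[6] 20->23, delta=3, new_sum=175+(3)=178
Option B: A[3] 0->36, delta=36, new_sum=175+(36)=211 <-- matches target
Option C: A[1] 16->-16, delta=-32, new_sum=175+(-32)=143
Option D: A[4] 37->11, delta=-26, new_sum=175+(-26)=149

Answer: B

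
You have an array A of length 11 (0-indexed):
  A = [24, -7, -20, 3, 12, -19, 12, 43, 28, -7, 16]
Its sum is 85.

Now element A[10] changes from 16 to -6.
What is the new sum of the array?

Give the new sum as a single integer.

Answer: 63

Derivation:
Old value at index 10: 16
New value at index 10: -6
Delta = -6 - 16 = -22
New sum = old_sum + delta = 85 + (-22) = 63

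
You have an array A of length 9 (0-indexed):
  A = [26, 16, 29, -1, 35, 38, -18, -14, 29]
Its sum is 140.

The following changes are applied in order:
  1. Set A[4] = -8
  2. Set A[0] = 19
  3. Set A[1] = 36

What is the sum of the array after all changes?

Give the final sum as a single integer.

Initial sum: 140
Change 1: A[4] 35 -> -8, delta = -43, sum = 97
Change 2: A[0] 26 -> 19, delta = -7, sum = 90
Change 3: A[1] 16 -> 36, delta = 20, sum = 110

Answer: 110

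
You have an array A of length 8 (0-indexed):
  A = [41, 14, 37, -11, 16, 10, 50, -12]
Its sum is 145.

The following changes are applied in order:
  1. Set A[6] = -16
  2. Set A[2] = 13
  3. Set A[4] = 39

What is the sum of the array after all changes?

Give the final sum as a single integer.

Answer: 78

Derivation:
Initial sum: 145
Change 1: A[6] 50 -> -16, delta = -66, sum = 79
Change 2: A[2] 37 -> 13, delta = -24, sum = 55
Change 3: A[4] 16 -> 39, delta = 23, sum = 78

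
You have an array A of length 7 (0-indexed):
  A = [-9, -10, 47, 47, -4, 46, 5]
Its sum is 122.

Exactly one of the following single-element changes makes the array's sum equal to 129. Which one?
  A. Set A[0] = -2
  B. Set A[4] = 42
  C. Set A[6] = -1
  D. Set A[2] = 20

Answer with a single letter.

Answer: A

Derivation:
Option A: A[0] -9->-2, delta=7, new_sum=122+(7)=129 <-- matches target
Option B: A[4] -4->42, delta=46, new_sum=122+(46)=168
Option C: A[6] 5->-1, delta=-6, new_sum=122+(-6)=116
Option D: A[2] 47->20, delta=-27, new_sum=122+(-27)=95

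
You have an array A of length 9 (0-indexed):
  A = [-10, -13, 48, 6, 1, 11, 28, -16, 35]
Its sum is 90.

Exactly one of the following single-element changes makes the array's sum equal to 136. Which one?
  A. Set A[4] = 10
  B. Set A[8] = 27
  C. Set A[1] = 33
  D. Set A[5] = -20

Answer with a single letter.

Option A: A[4] 1->10, delta=9, new_sum=90+(9)=99
Option B: A[8] 35->27, delta=-8, new_sum=90+(-8)=82
Option C: A[1] -13->33, delta=46, new_sum=90+(46)=136 <-- matches target
Option D: A[5] 11->-20, delta=-31, new_sum=90+(-31)=59

Answer: C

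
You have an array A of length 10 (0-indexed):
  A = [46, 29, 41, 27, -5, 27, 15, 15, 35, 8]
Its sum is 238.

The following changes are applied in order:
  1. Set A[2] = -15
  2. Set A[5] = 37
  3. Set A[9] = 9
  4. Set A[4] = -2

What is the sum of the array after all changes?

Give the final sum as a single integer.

Answer: 196

Derivation:
Initial sum: 238
Change 1: A[2] 41 -> -15, delta = -56, sum = 182
Change 2: A[5] 27 -> 37, delta = 10, sum = 192
Change 3: A[9] 8 -> 9, delta = 1, sum = 193
Change 4: A[4] -5 -> -2, delta = 3, sum = 196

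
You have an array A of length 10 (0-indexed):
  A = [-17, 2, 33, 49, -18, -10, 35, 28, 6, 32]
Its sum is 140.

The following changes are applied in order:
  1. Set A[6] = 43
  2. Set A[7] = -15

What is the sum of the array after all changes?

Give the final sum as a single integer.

Initial sum: 140
Change 1: A[6] 35 -> 43, delta = 8, sum = 148
Change 2: A[7] 28 -> -15, delta = -43, sum = 105

Answer: 105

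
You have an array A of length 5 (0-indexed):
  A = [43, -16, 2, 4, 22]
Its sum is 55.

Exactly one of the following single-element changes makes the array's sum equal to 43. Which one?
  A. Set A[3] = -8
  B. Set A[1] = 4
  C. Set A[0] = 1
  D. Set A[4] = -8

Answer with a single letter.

Answer: A

Derivation:
Option A: A[3] 4->-8, delta=-12, new_sum=55+(-12)=43 <-- matches target
Option B: A[1] -16->4, delta=20, new_sum=55+(20)=75
Option C: A[0] 43->1, delta=-42, new_sum=55+(-42)=13
Option D: A[4] 22->-8, delta=-30, new_sum=55+(-30)=25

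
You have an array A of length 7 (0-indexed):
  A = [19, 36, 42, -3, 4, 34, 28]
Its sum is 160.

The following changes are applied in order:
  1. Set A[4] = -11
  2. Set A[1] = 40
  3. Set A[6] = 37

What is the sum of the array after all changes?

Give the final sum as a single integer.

Answer: 158

Derivation:
Initial sum: 160
Change 1: A[4] 4 -> -11, delta = -15, sum = 145
Change 2: A[1] 36 -> 40, delta = 4, sum = 149
Change 3: A[6] 28 -> 37, delta = 9, sum = 158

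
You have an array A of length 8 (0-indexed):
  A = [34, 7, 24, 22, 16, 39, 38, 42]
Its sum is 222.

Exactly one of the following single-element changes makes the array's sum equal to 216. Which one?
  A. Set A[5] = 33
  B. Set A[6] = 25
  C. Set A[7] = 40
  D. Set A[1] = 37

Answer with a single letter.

Option A: A[5] 39->33, delta=-6, new_sum=222+(-6)=216 <-- matches target
Option B: A[6] 38->25, delta=-13, new_sum=222+(-13)=209
Option C: A[7] 42->40, delta=-2, new_sum=222+(-2)=220
Option D: A[1] 7->37, delta=30, new_sum=222+(30)=252

Answer: A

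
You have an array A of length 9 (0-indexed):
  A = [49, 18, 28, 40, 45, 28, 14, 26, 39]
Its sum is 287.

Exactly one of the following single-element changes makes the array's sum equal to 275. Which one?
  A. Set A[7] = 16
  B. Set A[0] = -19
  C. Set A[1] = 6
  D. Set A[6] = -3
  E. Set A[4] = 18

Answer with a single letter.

Answer: C

Derivation:
Option A: A[7] 26->16, delta=-10, new_sum=287+(-10)=277
Option B: A[0] 49->-19, delta=-68, new_sum=287+(-68)=219
Option C: A[1] 18->6, delta=-12, new_sum=287+(-12)=275 <-- matches target
Option D: A[6] 14->-3, delta=-17, new_sum=287+(-17)=270
Option E: A[4] 45->18, delta=-27, new_sum=287+(-27)=260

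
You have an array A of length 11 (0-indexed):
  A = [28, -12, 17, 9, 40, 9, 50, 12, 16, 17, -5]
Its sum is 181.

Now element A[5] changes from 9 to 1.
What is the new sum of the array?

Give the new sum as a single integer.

Answer: 173

Derivation:
Old value at index 5: 9
New value at index 5: 1
Delta = 1 - 9 = -8
New sum = old_sum + delta = 181 + (-8) = 173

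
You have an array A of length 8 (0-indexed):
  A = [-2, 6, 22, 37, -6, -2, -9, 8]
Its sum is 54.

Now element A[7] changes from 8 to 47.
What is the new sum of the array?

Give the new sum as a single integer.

Answer: 93

Derivation:
Old value at index 7: 8
New value at index 7: 47
Delta = 47 - 8 = 39
New sum = old_sum + delta = 54 + (39) = 93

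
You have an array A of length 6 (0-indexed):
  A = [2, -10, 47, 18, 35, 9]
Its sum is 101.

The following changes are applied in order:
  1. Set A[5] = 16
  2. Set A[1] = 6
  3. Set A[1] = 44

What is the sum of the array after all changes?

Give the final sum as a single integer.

Initial sum: 101
Change 1: A[5] 9 -> 16, delta = 7, sum = 108
Change 2: A[1] -10 -> 6, delta = 16, sum = 124
Change 3: A[1] 6 -> 44, delta = 38, sum = 162

Answer: 162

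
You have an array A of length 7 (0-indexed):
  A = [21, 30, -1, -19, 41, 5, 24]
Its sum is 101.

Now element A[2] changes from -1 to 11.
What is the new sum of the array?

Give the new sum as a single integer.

Old value at index 2: -1
New value at index 2: 11
Delta = 11 - -1 = 12
New sum = old_sum + delta = 101 + (12) = 113

Answer: 113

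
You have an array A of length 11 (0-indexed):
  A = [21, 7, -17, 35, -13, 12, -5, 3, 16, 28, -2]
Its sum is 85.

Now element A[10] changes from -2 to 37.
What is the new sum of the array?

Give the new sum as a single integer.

Answer: 124

Derivation:
Old value at index 10: -2
New value at index 10: 37
Delta = 37 - -2 = 39
New sum = old_sum + delta = 85 + (39) = 124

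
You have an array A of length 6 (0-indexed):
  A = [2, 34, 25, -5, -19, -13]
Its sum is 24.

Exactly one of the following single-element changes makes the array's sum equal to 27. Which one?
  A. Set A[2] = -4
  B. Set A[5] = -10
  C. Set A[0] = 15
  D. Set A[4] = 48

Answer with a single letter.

Option A: A[2] 25->-4, delta=-29, new_sum=24+(-29)=-5
Option B: A[5] -13->-10, delta=3, new_sum=24+(3)=27 <-- matches target
Option C: A[0] 2->15, delta=13, new_sum=24+(13)=37
Option D: A[4] -19->48, delta=67, new_sum=24+(67)=91

Answer: B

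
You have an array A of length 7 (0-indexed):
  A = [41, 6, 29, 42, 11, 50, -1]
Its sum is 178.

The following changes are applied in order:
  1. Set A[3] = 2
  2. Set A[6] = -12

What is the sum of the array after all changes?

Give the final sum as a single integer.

Answer: 127

Derivation:
Initial sum: 178
Change 1: A[3] 42 -> 2, delta = -40, sum = 138
Change 2: A[6] -1 -> -12, delta = -11, sum = 127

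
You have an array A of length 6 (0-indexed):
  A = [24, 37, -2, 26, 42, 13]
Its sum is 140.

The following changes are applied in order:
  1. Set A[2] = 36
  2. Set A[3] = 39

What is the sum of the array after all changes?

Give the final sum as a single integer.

Initial sum: 140
Change 1: A[2] -2 -> 36, delta = 38, sum = 178
Change 2: A[3] 26 -> 39, delta = 13, sum = 191

Answer: 191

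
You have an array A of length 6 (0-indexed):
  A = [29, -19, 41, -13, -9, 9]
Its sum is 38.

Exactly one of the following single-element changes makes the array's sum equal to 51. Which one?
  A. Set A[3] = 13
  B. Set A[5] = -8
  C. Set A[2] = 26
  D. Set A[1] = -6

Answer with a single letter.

Answer: D

Derivation:
Option A: A[3] -13->13, delta=26, new_sum=38+(26)=64
Option B: A[5] 9->-8, delta=-17, new_sum=38+(-17)=21
Option C: A[2] 41->26, delta=-15, new_sum=38+(-15)=23
Option D: A[1] -19->-6, delta=13, new_sum=38+(13)=51 <-- matches target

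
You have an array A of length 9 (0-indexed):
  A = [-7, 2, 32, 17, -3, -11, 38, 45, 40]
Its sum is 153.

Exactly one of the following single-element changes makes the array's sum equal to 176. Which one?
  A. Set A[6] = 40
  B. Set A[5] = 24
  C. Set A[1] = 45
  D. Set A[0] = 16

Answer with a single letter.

Option A: A[6] 38->40, delta=2, new_sum=153+(2)=155
Option B: A[5] -11->24, delta=35, new_sum=153+(35)=188
Option C: A[1] 2->45, delta=43, new_sum=153+(43)=196
Option D: A[0] -7->16, delta=23, new_sum=153+(23)=176 <-- matches target

Answer: D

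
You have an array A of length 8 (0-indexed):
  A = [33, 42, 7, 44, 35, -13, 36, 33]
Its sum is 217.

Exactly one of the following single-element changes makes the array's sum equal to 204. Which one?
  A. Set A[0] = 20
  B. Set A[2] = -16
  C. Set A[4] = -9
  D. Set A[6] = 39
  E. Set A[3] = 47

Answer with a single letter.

Answer: A

Derivation:
Option A: A[0] 33->20, delta=-13, new_sum=217+(-13)=204 <-- matches target
Option B: A[2] 7->-16, delta=-23, new_sum=217+(-23)=194
Option C: A[4] 35->-9, delta=-44, new_sum=217+(-44)=173
Option D: A[6] 36->39, delta=3, new_sum=217+(3)=220
Option E: A[3] 44->47, delta=3, new_sum=217+(3)=220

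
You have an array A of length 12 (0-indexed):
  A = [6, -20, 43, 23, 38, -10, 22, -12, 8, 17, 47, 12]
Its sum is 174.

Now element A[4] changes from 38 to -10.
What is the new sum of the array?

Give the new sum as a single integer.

Old value at index 4: 38
New value at index 4: -10
Delta = -10 - 38 = -48
New sum = old_sum + delta = 174 + (-48) = 126

Answer: 126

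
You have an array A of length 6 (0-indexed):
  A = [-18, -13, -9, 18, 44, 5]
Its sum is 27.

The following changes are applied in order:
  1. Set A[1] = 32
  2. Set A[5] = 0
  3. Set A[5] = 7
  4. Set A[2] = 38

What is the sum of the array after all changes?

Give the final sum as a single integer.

Answer: 121

Derivation:
Initial sum: 27
Change 1: A[1] -13 -> 32, delta = 45, sum = 72
Change 2: A[5] 5 -> 0, delta = -5, sum = 67
Change 3: A[5] 0 -> 7, delta = 7, sum = 74
Change 4: A[2] -9 -> 38, delta = 47, sum = 121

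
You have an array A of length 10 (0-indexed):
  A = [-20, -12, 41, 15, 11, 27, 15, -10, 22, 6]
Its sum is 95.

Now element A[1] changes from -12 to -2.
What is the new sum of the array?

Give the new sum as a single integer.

Old value at index 1: -12
New value at index 1: -2
Delta = -2 - -12 = 10
New sum = old_sum + delta = 95 + (10) = 105

Answer: 105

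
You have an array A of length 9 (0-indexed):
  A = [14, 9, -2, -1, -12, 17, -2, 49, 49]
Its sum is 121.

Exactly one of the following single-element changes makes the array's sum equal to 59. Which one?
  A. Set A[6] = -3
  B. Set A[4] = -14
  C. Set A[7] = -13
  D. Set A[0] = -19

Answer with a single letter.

Option A: A[6] -2->-3, delta=-1, new_sum=121+(-1)=120
Option B: A[4] -12->-14, delta=-2, new_sum=121+(-2)=119
Option C: A[7] 49->-13, delta=-62, new_sum=121+(-62)=59 <-- matches target
Option D: A[0] 14->-19, delta=-33, new_sum=121+(-33)=88

Answer: C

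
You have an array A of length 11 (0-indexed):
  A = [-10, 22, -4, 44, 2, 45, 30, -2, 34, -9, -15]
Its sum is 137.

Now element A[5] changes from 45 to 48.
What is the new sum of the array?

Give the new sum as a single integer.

Old value at index 5: 45
New value at index 5: 48
Delta = 48 - 45 = 3
New sum = old_sum + delta = 137 + (3) = 140

Answer: 140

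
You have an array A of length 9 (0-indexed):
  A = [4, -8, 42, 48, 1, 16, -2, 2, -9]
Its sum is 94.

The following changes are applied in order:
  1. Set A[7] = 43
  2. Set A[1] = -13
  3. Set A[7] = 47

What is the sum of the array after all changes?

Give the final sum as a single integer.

Answer: 134

Derivation:
Initial sum: 94
Change 1: A[7] 2 -> 43, delta = 41, sum = 135
Change 2: A[1] -8 -> -13, delta = -5, sum = 130
Change 3: A[7] 43 -> 47, delta = 4, sum = 134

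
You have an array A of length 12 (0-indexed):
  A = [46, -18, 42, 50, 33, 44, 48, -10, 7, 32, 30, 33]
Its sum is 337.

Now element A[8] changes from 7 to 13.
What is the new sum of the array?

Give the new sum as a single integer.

Old value at index 8: 7
New value at index 8: 13
Delta = 13 - 7 = 6
New sum = old_sum + delta = 337 + (6) = 343

Answer: 343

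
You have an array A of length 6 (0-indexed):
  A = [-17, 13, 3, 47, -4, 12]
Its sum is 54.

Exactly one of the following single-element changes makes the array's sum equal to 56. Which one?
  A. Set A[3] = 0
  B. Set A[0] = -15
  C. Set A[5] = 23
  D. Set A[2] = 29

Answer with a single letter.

Option A: A[3] 47->0, delta=-47, new_sum=54+(-47)=7
Option B: A[0] -17->-15, delta=2, new_sum=54+(2)=56 <-- matches target
Option C: A[5] 12->23, delta=11, new_sum=54+(11)=65
Option D: A[2] 3->29, delta=26, new_sum=54+(26)=80

Answer: B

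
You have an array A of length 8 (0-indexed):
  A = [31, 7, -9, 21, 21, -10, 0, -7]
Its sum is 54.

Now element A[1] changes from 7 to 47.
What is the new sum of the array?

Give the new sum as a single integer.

Answer: 94

Derivation:
Old value at index 1: 7
New value at index 1: 47
Delta = 47 - 7 = 40
New sum = old_sum + delta = 54 + (40) = 94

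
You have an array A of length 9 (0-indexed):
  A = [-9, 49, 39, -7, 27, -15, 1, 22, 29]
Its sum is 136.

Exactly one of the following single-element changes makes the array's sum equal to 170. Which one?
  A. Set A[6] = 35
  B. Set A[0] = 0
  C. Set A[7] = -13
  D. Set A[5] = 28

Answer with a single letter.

Answer: A

Derivation:
Option A: A[6] 1->35, delta=34, new_sum=136+(34)=170 <-- matches target
Option B: A[0] -9->0, delta=9, new_sum=136+(9)=145
Option C: A[7] 22->-13, delta=-35, new_sum=136+(-35)=101
Option D: A[5] -15->28, delta=43, new_sum=136+(43)=179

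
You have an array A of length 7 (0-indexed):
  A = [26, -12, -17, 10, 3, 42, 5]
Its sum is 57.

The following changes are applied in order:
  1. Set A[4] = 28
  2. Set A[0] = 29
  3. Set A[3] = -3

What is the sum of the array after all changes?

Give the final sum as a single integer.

Initial sum: 57
Change 1: A[4] 3 -> 28, delta = 25, sum = 82
Change 2: A[0] 26 -> 29, delta = 3, sum = 85
Change 3: A[3] 10 -> -3, delta = -13, sum = 72

Answer: 72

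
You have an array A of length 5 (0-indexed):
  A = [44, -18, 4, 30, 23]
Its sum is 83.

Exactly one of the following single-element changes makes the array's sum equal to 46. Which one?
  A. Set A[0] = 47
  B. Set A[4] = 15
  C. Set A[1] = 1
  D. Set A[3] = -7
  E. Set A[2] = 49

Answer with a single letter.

Option A: A[0] 44->47, delta=3, new_sum=83+(3)=86
Option B: A[4] 23->15, delta=-8, new_sum=83+(-8)=75
Option C: A[1] -18->1, delta=19, new_sum=83+(19)=102
Option D: A[3] 30->-7, delta=-37, new_sum=83+(-37)=46 <-- matches target
Option E: A[2] 4->49, delta=45, new_sum=83+(45)=128

Answer: D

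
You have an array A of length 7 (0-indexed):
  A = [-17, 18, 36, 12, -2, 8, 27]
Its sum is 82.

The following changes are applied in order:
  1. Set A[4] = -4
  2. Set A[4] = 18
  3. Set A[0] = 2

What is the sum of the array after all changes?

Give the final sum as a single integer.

Initial sum: 82
Change 1: A[4] -2 -> -4, delta = -2, sum = 80
Change 2: A[4] -4 -> 18, delta = 22, sum = 102
Change 3: A[0] -17 -> 2, delta = 19, sum = 121

Answer: 121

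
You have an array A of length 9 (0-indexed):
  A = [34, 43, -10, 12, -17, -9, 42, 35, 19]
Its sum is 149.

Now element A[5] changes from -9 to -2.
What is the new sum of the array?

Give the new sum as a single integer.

Old value at index 5: -9
New value at index 5: -2
Delta = -2 - -9 = 7
New sum = old_sum + delta = 149 + (7) = 156

Answer: 156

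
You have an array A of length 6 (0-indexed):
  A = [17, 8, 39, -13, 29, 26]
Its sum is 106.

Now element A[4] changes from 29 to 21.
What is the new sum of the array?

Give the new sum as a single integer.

Old value at index 4: 29
New value at index 4: 21
Delta = 21 - 29 = -8
New sum = old_sum + delta = 106 + (-8) = 98

Answer: 98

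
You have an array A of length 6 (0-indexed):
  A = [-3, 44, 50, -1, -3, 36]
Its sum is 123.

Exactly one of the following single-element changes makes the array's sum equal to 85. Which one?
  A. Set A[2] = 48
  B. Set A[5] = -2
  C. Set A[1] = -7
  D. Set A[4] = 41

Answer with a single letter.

Answer: B

Derivation:
Option A: A[2] 50->48, delta=-2, new_sum=123+(-2)=121
Option B: A[5] 36->-2, delta=-38, new_sum=123+(-38)=85 <-- matches target
Option C: A[1] 44->-7, delta=-51, new_sum=123+(-51)=72
Option D: A[4] -3->41, delta=44, new_sum=123+(44)=167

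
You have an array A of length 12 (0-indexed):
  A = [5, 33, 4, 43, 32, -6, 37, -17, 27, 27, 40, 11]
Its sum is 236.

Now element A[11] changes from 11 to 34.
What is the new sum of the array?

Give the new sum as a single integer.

Answer: 259

Derivation:
Old value at index 11: 11
New value at index 11: 34
Delta = 34 - 11 = 23
New sum = old_sum + delta = 236 + (23) = 259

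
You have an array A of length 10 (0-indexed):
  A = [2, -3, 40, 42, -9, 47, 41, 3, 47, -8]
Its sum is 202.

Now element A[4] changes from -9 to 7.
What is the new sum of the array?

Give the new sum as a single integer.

Old value at index 4: -9
New value at index 4: 7
Delta = 7 - -9 = 16
New sum = old_sum + delta = 202 + (16) = 218

Answer: 218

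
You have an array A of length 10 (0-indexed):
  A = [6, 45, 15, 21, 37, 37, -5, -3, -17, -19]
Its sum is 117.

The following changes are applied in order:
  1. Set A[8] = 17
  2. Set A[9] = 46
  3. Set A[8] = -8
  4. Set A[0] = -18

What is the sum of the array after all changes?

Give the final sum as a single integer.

Answer: 167

Derivation:
Initial sum: 117
Change 1: A[8] -17 -> 17, delta = 34, sum = 151
Change 2: A[9] -19 -> 46, delta = 65, sum = 216
Change 3: A[8] 17 -> -8, delta = -25, sum = 191
Change 4: A[0] 6 -> -18, delta = -24, sum = 167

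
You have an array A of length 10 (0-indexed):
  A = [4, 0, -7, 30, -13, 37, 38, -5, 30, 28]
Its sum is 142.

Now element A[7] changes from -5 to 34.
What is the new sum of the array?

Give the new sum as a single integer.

Old value at index 7: -5
New value at index 7: 34
Delta = 34 - -5 = 39
New sum = old_sum + delta = 142 + (39) = 181

Answer: 181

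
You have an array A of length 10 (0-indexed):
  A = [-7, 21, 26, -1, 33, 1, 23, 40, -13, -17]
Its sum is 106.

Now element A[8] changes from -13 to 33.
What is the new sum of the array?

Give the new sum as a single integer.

Old value at index 8: -13
New value at index 8: 33
Delta = 33 - -13 = 46
New sum = old_sum + delta = 106 + (46) = 152

Answer: 152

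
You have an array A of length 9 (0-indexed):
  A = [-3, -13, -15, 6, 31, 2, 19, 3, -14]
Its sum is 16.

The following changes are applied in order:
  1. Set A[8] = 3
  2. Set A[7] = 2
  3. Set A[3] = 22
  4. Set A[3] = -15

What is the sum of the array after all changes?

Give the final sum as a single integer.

Initial sum: 16
Change 1: A[8] -14 -> 3, delta = 17, sum = 33
Change 2: A[7] 3 -> 2, delta = -1, sum = 32
Change 3: A[3] 6 -> 22, delta = 16, sum = 48
Change 4: A[3] 22 -> -15, delta = -37, sum = 11

Answer: 11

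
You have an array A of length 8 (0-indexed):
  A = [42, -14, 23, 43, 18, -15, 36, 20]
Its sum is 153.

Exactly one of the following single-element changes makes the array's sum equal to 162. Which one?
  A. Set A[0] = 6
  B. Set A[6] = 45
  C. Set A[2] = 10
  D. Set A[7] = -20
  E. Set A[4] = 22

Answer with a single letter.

Option A: A[0] 42->6, delta=-36, new_sum=153+(-36)=117
Option B: A[6] 36->45, delta=9, new_sum=153+(9)=162 <-- matches target
Option C: A[2] 23->10, delta=-13, new_sum=153+(-13)=140
Option D: A[7] 20->-20, delta=-40, new_sum=153+(-40)=113
Option E: A[4] 18->22, delta=4, new_sum=153+(4)=157

Answer: B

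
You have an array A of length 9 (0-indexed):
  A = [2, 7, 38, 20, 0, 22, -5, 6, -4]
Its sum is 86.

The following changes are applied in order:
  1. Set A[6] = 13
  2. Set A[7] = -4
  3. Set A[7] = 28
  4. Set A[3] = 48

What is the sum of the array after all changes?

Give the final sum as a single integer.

Answer: 154

Derivation:
Initial sum: 86
Change 1: A[6] -5 -> 13, delta = 18, sum = 104
Change 2: A[7] 6 -> -4, delta = -10, sum = 94
Change 3: A[7] -4 -> 28, delta = 32, sum = 126
Change 4: A[3] 20 -> 48, delta = 28, sum = 154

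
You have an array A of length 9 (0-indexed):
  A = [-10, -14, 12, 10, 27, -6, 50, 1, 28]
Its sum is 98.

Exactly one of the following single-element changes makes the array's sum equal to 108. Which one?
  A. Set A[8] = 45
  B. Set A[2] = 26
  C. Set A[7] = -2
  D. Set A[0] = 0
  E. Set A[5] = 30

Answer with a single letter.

Answer: D

Derivation:
Option A: A[8] 28->45, delta=17, new_sum=98+(17)=115
Option B: A[2] 12->26, delta=14, new_sum=98+(14)=112
Option C: A[7] 1->-2, delta=-3, new_sum=98+(-3)=95
Option D: A[0] -10->0, delta=10, new_sum=98+(10)=108 <-- matches target
Option E: A[5] -6->30, delta=36, new_sum=98+(36)=134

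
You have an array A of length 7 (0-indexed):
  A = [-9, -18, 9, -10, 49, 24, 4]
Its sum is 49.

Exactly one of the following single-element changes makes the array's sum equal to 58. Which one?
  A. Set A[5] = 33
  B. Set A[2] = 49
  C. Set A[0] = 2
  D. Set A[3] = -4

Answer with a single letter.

Option A: A[5] 24->33, delta=9, new_sum=49+(9)=58 <-- matches target
Option B: A[2] 9->49, delta=40, new_sum=49+(40)=89
Option C: A[0] -9->2, delta=11, new_sum=49+(11)=60
Option D: A[3] -10->-4, delta=6, new_sum=49+(6)=55

Answer: A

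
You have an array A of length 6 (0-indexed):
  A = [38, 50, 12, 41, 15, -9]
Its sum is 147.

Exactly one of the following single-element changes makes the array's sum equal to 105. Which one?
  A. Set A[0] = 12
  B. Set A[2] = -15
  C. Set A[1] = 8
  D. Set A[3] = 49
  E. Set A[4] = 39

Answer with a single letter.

Answer: C

Derivation:
Option A: A[0] 38->12, delta=-26, new_sum=147+(-26)=121
Option B: A[2] 12->-15, delta=-27, new_sum=147+(-27)=120
Option C: A[1] 50->8, delta=-42, new_sum=147+(-42)=105 <-- matches target
Option D: A[3] 41->49, delta=8, new_sum=147+(8)=155
Option E: A[4] 15->39, delta=24, new_sum=147+(24)=171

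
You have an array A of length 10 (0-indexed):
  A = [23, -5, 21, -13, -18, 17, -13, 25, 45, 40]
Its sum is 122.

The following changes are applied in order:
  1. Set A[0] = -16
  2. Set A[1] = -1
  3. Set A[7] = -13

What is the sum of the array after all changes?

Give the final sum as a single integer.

Initial sum: 122
Change 1: A[0] 23 -> -16, delta = -39, sum = 83
Change 2: A[1] -5 -> -1, delta = 4, sum = 87
Change 3: A[7] 25 -> -13, delta = -38, sum = 49

Answer: 49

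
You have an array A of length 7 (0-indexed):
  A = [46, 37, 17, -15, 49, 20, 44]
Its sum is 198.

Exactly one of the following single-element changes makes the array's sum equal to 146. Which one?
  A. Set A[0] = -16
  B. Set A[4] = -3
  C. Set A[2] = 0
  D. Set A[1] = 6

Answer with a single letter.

Answer: B

Derivation:
Option A: A[0] 46->-16, delta=-62, new_sum=198+(-62)=136
Option B: A[4] 49->-3, delta=-52, new_sum=198+(-52)=146 <-- matches target
Option C: A[2] 17->0, delta=-17, new_sum=198+(-17)=181
Option D: A[1] 37->6, delta=-31, new_sum=198+(-31)=167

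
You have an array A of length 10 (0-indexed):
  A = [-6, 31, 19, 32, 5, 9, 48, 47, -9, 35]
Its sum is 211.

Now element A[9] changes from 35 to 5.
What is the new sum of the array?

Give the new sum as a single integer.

Old value at index 9: 35
New value at index 9: 5
Delta = 5 - 35 = -30
New sum = old_sum + delta = 211 + (-30) = 181

Answer: 181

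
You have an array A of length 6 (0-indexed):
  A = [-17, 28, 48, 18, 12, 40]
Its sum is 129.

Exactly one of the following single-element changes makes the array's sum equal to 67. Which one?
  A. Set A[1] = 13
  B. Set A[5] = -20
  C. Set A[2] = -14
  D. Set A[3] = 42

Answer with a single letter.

Option A: A[1] 28->13, delta=-15, new_sum=129+(-15)=114
Option B: A[5] 40->-20, delta=-60, new_sum=129+(-60)=69
Option C: A[2] 48->-14, delta=-62, new_sum=129+(-62)=67 <-- matches target
Option D: A[3] 18->42, delta=24, new_sum=129+(24)=153

Answer: C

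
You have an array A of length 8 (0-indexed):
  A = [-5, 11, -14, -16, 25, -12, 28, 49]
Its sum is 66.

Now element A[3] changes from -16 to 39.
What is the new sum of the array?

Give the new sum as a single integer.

Answer: 121

Derivation:
Old value at index 3: -16
New value at index 3: 39
Delta = 39 - -16 = 55
New sum = old_sum + delta = 66 + (55) = 121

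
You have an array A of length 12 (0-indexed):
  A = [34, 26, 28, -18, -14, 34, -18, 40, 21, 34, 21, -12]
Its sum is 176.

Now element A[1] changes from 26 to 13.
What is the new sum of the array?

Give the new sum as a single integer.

Answer: 163

Derivation:
Old value at index 1: 26
New value at index 1: 13
Delta = 13 - 26 = -13
New sum = old_sum + delta = 176 + (-13) = 163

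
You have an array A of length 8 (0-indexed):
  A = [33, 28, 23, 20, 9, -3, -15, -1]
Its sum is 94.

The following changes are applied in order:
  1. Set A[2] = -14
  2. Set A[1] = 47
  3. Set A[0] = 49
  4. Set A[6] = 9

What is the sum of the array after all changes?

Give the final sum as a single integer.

Answer: 116

Derivation:
Initial sum: 94
Change 1: A[2] 23 -> -14, delta = -37, sum = 57
Change 2: A[1] 28 -> 47, delta = 19, sum = 76
Change 3: A[0] 33 -> 49, delta = 16, sum = 92
Change 4: A[6] -15 -> 9, delta = 24, sum = 116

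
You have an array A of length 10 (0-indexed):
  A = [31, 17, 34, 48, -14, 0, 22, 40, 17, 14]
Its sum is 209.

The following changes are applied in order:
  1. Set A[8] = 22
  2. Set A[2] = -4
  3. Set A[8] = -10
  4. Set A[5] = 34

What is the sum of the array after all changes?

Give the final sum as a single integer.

Initial sum: 209
Change 1: A[8] 17 -> 22, delta = 5, sum = 214
Change 2: A[2] 34 -> -4, delta = -38, sum = 176
Change 3: A[8] 22 -> -10, delta = -32, sum = 144
Change 4: A[5] 0 -> 34, delta = 34, sum = 178

Answer: 178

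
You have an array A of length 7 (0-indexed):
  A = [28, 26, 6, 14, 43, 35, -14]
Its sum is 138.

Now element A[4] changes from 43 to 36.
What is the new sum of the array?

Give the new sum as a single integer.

Old value at index 4: 43
New value at index 4: 36
Delta = 36 - 43 = -7
New sum = old_sum + delta = 138 + (-7) = 131

Answer: 131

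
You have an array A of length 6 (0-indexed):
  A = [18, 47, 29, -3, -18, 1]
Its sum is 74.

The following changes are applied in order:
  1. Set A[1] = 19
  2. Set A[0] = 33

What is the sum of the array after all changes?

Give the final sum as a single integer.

Initial sum: 74
Change 1: A[1] 47 -> 19, delta = -28, sum = 46
Change 2: A[0] 18 -> 33, delta = 15, sum = 61

Answer: 61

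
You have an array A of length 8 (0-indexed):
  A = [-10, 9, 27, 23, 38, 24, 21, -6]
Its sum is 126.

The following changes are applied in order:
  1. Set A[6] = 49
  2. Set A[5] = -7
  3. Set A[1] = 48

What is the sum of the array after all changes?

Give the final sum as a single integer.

Answer: 162

Derivation:
Initial sum: 126
Change 1: A[6] 21 -> 49, delta = 28, sum = 154
Change 2: A[5] 24 -> -7, delta = -31, sum = 123
Change 3: A[1] 9 -> 48, delta = 39, sum = 162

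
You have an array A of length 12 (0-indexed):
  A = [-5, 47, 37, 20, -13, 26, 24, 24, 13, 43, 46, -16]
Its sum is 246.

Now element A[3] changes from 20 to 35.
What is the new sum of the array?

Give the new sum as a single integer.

Old value at index 3: 20
New value at index 3: 35
Delta = 35 - 20 = 15
New sum = old_sum + delta = 246 + (15) = 261

Answer: 261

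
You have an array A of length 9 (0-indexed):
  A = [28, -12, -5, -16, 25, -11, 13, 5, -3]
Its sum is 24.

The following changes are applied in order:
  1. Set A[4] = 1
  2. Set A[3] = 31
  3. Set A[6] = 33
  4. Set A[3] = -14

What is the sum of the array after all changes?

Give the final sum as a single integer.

Answer: 22

Derivation:
Initial sum: 24
Change 1: A[4] 25 -> 1, delta = -24, sum = 0
Change 2: A[3] -16 -> 31, delta = 47, sum = 47
Change 3: A[6] 13 -> 33, delta = 20, sum = 67
Change 4: A[3] 31 -> -14, delta = -45, sum = 22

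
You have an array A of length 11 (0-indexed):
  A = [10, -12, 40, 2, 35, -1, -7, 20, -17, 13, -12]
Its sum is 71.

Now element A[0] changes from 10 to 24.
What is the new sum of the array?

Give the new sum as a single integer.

Answer: 85

Derivation:
Old value at index 0: 10
New value at index 0: 24
Delta = 24 - 10 = 14
New sum = old_sum + delta = 71 + (14) = 85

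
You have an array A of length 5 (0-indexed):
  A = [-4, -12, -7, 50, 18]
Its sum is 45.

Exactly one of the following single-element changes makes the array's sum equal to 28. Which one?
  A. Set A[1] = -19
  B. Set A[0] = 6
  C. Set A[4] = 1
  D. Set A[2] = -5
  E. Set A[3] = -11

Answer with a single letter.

Answer: C

Derivation:
Option A: A[1] -12->-19, delta=-7, new_sum=45+(-7)=38
Option B: A[0] -4->6, delta=10, new_sum=45+(10)=55
Option C: A[4] 18->1, delta=-17, new_sum=45+(-17)=28 <-- matches target
Option D: A[2] -7->-5, delta=2, new_sum=45+(2)=47
Option E: A[3] 50->-11, delta=-61, new_sum=45+(-61)=-16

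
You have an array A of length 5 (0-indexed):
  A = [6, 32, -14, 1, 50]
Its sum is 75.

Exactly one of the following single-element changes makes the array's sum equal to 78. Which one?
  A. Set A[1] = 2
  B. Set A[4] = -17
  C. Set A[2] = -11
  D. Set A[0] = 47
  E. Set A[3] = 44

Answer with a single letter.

Answer: C

Derivation:
Option A: A[1] 32->2, delta=-30, new_sum=75+(-30)=45
Option B: A[4] 50->-17, delta=-67, new_sum=75+(-67)=8
Option C: A[2] -14->-11, delta=3, new_sum=75+(3)=78 <-- matches target
Option D: A[0] 6->47, delta=41, new_sum=75+(41)=116
Option E: A[3] 1->44, delta=43, new_sum=75+(43)=118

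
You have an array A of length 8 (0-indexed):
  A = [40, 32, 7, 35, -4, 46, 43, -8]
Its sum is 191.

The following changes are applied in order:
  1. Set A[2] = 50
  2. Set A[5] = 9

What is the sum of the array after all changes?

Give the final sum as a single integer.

Answer: 197

Derivation:
Initial sum: 191
Change 1: A[2] 7 -> 50, delta = 43, sum = 234
Change 2: A[5] 46 -> 9, delta = -37, sum = 197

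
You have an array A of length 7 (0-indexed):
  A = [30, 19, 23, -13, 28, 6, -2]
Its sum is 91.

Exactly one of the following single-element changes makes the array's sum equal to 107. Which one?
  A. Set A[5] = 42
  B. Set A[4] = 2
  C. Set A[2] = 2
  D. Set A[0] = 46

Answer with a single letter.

Answer: D

Derivation:
Option A: A[5] 6->42, delta=36, new_sum=91+(36)=127
Option B: A[4] 28->2, delta=-26, new_sum=91+(-26)=65
Option C: A[2] 23->2, delta=-21, new_sum=91+(-21)=70
Option D: A[0] 30->46, delta=16, new_sum=91+(16)=107 <-- matches target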